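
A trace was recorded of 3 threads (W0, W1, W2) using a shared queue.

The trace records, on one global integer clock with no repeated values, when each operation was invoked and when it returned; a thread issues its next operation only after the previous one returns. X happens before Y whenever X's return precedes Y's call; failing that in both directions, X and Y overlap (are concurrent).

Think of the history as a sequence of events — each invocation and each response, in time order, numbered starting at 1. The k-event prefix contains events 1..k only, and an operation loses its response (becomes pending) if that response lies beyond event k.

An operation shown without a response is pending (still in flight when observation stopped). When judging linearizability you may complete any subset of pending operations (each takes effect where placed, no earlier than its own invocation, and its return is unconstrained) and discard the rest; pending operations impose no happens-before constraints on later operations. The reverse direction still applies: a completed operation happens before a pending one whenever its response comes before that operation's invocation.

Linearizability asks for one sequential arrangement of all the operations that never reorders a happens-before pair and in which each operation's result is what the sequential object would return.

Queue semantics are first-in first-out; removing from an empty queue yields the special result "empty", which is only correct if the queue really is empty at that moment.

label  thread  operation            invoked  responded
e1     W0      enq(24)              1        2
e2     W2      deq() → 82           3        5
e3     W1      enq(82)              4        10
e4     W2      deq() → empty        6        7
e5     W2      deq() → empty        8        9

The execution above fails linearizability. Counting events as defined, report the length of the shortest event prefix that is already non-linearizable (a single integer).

5

events 1..4 are still linearizable — one witness is e1:
1. e1 enq(24), leaving queue <24>
once event 5 joins (e2's response, time 5), exhaustive search finds no witness
no completion choice of the 1 pending operation (e3) rescues it — every subset was tried
one such order, e1, e2 (pending dropped), breaks at step 2 where e2 deq() → 82 is illegal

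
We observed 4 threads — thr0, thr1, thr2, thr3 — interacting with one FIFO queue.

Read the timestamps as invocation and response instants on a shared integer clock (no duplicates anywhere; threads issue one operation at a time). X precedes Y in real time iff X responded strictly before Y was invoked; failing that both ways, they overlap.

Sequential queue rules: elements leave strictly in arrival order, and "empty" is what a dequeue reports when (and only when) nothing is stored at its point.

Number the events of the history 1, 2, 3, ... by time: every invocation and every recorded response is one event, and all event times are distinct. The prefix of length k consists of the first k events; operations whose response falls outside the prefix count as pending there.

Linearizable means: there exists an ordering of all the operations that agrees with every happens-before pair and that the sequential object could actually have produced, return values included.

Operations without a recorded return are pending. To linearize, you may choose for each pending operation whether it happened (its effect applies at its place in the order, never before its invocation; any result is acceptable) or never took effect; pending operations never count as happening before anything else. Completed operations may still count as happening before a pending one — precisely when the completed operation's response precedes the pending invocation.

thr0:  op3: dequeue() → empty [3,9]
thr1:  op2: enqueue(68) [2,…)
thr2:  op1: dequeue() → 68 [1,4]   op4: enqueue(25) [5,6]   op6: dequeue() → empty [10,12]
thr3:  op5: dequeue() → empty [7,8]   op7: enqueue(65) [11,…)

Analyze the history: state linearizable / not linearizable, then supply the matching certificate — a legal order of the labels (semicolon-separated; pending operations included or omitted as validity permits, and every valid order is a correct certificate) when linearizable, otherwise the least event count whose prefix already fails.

cut after 8 events: linearizable; cut after 9 events (op3 responds, time 9): not linearizable
real-time-consistent orders of the 4 completed operations: 4 — all fail the FIFO queue replay
no escape via the 1 pending operation (op2): every completion choice fails
sample order op1, op3, op4, op5 (pending dropped) stalls at step 1 — op1 dequeue() → 68 has no legal effect
sample order op1, op4, op3, op5 (pending dropped) stalls at step 1 — op1 dequeue() → 68 has no legal effect

not linearizable — minimal violating prefix: 9 events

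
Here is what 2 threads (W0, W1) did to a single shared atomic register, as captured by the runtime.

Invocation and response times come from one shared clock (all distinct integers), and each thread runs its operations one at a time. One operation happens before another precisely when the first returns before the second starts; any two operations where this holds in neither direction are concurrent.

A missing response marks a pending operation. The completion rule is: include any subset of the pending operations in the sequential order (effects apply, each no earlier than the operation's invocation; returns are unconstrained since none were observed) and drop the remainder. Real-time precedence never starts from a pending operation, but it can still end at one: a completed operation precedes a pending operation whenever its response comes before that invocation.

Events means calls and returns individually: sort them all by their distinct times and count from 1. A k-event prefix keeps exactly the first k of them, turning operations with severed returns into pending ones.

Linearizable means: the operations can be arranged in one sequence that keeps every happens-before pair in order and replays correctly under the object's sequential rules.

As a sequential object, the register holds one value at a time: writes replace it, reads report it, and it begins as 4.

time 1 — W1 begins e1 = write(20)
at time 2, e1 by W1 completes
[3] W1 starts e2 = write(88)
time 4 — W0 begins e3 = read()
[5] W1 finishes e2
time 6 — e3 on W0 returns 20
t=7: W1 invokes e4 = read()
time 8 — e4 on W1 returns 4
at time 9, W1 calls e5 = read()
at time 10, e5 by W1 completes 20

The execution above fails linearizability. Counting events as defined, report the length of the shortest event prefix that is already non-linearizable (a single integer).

8

events 1..7 are linearizable; a witness order is e1, e3, e2:
1. e1 write(20), leaving value 20
2. e3 read() → 20, leaving value 20
3. e2 write(88), leaving value 88
with event 8 included (e4 responding at time 8), all real-time-consistent orders fail
for example e1, e2, e3, e4 fails at step 3: e3 read() → 20 is not legal there
for example e1, e3, e2, e4 fails at step 4: e4 read() → 4 is not legal there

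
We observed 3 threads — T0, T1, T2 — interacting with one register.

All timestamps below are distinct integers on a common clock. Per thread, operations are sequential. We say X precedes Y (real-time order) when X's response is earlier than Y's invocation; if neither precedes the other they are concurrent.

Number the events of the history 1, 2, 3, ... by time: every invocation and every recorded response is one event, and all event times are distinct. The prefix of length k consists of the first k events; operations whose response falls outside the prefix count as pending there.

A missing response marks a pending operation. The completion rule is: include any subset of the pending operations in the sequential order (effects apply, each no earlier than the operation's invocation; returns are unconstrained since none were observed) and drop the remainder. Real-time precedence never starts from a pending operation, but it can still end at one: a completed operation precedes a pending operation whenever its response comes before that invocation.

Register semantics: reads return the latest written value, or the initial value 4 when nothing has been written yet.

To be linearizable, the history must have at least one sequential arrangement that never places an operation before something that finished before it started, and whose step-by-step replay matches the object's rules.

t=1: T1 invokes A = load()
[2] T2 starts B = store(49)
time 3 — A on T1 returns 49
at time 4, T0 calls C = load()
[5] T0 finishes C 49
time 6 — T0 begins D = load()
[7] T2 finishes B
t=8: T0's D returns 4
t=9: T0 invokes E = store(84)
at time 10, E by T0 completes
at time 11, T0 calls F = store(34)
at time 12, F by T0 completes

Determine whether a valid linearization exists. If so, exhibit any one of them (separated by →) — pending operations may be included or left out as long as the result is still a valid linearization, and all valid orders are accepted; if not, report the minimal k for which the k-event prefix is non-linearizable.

through event 7 a valid linearization exists; event 8 (D responding at time 8) ends that
the 4 completed operations admit 4 real-time orders; each fails the register replay
sample order A, B, C, D stalls at step 1 — A load() → 49 has no legal effect
sample order A, C, B, D stalls at step 1 — A load() → 49 has no legal effect

not linearizable — minimal violating prefix: 8 events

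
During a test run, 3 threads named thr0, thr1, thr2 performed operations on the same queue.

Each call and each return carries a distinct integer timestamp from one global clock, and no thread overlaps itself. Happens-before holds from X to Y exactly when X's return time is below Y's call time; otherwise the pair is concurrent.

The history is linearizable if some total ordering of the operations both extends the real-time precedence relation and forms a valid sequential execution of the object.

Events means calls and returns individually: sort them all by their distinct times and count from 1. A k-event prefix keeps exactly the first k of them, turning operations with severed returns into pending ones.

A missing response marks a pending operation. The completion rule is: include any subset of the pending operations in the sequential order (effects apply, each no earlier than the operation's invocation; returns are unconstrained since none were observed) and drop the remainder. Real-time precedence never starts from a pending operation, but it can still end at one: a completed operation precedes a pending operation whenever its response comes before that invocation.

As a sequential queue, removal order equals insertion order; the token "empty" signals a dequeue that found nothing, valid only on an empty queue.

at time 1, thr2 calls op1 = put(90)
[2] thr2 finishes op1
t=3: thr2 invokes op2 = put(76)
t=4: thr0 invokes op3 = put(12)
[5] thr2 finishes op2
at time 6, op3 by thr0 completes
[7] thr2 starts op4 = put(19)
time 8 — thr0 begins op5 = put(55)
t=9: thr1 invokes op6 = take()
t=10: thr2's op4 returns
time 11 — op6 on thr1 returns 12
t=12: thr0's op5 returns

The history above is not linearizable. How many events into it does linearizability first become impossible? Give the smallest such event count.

events 1..10 are linearizable, e.g. via op1, op2, op3, op4:
1. op1 put(90), leaving queue <90>
2. op2 put(76), leaving queue <90,76>
3. op3 put(12), leaving queue <90,76,12>
4. op4 put(19), leaving queue <90,76,12,19>
event 11 — op6's response, time 11 — after it, nothing linearizes
including or dropping the 1 pending operation (op5) in any combination fails
one such order, op1, op2, op3, op4, op6 (pending dropped), breaks at step 5 where op6 take() → 12 is illegal
one such order, op1, op2, op3, op6, op4 (pending dropped), breaks at step 4 where op6 take() → 12 is illegal

11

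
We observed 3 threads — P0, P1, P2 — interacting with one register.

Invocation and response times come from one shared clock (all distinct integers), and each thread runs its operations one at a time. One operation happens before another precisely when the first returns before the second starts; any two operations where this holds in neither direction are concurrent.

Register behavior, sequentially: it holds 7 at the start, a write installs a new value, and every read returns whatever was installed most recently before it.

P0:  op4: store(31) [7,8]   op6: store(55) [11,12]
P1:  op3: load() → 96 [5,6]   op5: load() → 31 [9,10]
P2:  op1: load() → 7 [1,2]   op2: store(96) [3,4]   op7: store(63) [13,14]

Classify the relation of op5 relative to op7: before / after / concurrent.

op5 spans [9,10], op7 spans [13,14]
resp(op5)=10 < inv(op7)=13

before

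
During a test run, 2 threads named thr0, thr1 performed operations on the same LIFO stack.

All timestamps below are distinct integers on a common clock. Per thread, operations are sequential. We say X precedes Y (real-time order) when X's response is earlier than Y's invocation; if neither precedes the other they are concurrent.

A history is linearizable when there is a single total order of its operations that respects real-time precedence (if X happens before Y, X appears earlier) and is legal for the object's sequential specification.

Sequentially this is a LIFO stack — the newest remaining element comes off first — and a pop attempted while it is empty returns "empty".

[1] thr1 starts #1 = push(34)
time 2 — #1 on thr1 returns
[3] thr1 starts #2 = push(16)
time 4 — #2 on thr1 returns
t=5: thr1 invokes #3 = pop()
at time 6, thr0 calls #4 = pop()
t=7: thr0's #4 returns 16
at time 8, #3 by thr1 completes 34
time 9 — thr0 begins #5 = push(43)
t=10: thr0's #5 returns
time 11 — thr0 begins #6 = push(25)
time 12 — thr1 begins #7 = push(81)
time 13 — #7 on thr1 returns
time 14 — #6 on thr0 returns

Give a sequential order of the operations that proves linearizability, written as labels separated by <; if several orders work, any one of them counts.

1. #1 push(34), leaving stack <34>
2. #2 push(16), leaving stack <34,16>
3. #4 pop() → 16, leaving stack <34>
4. #3 pop() → 34, leaving stack <>
5. #5 push(43), leaving stack <43>
6. #6 push(25), leaving stack <43,25>
7. #7 push(81), leaving stack <43,25,81>

#1 < #2 < #4 < #3 < #5 < #6 < #7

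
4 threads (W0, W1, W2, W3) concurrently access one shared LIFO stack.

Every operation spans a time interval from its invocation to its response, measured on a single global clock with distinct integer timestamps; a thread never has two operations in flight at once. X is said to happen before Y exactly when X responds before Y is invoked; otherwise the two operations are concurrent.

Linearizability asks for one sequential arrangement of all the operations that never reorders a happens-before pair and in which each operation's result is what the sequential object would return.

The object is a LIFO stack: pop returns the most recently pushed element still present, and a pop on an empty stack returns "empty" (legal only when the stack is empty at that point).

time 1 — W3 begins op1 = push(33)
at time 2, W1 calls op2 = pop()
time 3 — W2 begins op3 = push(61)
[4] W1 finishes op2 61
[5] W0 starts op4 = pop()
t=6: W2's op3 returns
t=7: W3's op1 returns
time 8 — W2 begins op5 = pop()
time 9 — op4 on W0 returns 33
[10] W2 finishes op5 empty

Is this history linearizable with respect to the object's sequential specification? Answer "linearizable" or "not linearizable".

linearizable

a witness: op1, op3, op2, op4, op5
step 1: op1 push(33) — stack <33>
step 2: op3 push(61) — stack <33,61>
step 3: op2 pop() → 61 — stack <33>
step 4: op4 pop() → 33 — stack <>
step 5: op5 pop() → empty — stack <>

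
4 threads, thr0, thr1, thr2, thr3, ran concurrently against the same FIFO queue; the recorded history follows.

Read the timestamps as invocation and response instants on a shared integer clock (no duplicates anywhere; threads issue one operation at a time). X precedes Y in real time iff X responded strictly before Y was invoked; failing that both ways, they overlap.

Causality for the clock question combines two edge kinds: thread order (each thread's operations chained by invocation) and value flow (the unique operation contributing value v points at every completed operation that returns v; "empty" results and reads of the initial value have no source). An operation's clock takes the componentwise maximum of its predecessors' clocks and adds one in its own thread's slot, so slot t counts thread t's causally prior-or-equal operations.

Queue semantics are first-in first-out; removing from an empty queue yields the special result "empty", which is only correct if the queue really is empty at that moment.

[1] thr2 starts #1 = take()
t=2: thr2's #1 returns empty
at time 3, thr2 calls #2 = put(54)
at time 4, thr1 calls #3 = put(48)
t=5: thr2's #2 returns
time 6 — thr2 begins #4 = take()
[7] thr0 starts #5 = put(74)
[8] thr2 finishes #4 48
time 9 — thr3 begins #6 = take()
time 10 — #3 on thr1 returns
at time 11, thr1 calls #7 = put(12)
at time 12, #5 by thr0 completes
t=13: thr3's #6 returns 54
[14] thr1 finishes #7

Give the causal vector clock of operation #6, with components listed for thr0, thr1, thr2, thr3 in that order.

invoked at 1, #1 has no predecessors; its own thr2 bump gives (0, 0, 1, 0)
invoked at 4, #3 has no predecessors; its own thr1 bump gives (0, 1, 0, 0)
invoked at 7, #5 has no predecessors; its own thr0 bump gives (1, 0, 0, 0)
invoked at 3, #2 merges VC(#1)=(0, 0, 1, 0) and bumps thr2's slot → (0, 0, 2, 0)
invoked at 11, #7 merges VC(#3)=(0, 1, 0, 0) and bumps thr1's slot → (0, 2, 0, 0)
invoked at 9, #6 merges VC(#2)=(0, 0, 2, 0) and bumps thr3's slot → (0, 0, 2, 1)
invoked at 6, #4 merges VC(#2)=(0, 0, 2, 0), VC(#3)=(0, 1, 0, 0) and bumps thr2's slot → (0, 1, 3, 0)
target: VC(#6) = (0, 0, 2, 1)

(0, 0, 2, 1)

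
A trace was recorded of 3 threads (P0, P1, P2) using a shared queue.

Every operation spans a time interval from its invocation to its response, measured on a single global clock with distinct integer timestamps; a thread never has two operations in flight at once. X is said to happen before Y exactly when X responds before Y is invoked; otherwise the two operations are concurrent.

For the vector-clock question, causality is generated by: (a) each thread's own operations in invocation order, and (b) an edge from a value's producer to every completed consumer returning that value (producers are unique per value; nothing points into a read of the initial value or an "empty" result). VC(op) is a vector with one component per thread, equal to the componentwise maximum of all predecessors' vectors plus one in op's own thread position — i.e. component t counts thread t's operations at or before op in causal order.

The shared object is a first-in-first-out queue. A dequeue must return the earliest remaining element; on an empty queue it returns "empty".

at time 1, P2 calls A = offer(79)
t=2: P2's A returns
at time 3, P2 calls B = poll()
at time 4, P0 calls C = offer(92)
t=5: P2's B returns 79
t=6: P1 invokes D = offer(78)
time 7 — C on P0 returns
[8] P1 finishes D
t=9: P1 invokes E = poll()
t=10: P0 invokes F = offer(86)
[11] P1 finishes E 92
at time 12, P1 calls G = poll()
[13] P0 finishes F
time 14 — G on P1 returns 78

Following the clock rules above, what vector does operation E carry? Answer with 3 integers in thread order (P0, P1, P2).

A (invocation 1): nothing precedes it; P2's component alone gives (0, 0, 1)
D (invocation 6): nothing precedes it; P1's component alone gives (0, 1, 0)
C (invocation 4): nothing precedes it; P0's component alone gives (1, 0, 0)
invoked at 3, B merges VC(A)=(0, 0, 1) and bumps P2's slot → (0, 0, 2)
invoked at 10, F merges VC(C)=(1, 0, 0) and bumps P0's slot → (2, 0, 0)
invoked at 9, E merges VC(C)=(1, 0, 0), VC(D)=(0, 1, 0) and bumps P1's slot → (1, 2, 0)
invoked at 12, G merges VC(D)=(0, 1, 0), VC(E)=(1, 2, 0) and bumps P1's slot → (1, 3, 0)
target: VC(E) = (1, 2, 0)

(1, 2, 0)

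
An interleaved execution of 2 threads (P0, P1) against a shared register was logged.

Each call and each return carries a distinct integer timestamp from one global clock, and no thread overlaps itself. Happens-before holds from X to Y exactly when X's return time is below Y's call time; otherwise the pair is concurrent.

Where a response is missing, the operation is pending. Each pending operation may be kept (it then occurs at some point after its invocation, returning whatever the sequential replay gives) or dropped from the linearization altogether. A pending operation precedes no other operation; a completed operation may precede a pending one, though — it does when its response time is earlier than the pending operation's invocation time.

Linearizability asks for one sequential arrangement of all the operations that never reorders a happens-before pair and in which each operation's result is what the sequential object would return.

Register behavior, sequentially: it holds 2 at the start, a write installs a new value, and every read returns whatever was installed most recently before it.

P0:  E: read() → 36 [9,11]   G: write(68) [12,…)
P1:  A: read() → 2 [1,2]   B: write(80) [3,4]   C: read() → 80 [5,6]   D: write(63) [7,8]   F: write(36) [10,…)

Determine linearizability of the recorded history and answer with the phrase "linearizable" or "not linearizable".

one valid linearization: A, B, C, D, F, E
after step 1 (A read() → 2): value 2
after step 2 (B write(80)): value 80
after step 3 (C read() → 80): value 80
after step 4 (D write(63)): value 63
after step 5 (F write(36) (pending, included)): value 36
after step 6 (E read() → 36): value 36

linearizable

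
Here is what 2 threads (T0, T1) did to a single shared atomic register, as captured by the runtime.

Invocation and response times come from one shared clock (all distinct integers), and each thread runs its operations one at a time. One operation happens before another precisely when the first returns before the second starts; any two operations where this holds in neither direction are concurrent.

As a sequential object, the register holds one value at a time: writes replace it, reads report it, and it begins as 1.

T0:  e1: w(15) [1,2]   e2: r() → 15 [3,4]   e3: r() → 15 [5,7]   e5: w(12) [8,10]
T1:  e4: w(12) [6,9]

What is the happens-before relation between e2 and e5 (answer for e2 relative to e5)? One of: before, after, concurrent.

before

e2 spans [3,4], e5 spans [8,10]
resp(e2)=4 < inv(e5)=8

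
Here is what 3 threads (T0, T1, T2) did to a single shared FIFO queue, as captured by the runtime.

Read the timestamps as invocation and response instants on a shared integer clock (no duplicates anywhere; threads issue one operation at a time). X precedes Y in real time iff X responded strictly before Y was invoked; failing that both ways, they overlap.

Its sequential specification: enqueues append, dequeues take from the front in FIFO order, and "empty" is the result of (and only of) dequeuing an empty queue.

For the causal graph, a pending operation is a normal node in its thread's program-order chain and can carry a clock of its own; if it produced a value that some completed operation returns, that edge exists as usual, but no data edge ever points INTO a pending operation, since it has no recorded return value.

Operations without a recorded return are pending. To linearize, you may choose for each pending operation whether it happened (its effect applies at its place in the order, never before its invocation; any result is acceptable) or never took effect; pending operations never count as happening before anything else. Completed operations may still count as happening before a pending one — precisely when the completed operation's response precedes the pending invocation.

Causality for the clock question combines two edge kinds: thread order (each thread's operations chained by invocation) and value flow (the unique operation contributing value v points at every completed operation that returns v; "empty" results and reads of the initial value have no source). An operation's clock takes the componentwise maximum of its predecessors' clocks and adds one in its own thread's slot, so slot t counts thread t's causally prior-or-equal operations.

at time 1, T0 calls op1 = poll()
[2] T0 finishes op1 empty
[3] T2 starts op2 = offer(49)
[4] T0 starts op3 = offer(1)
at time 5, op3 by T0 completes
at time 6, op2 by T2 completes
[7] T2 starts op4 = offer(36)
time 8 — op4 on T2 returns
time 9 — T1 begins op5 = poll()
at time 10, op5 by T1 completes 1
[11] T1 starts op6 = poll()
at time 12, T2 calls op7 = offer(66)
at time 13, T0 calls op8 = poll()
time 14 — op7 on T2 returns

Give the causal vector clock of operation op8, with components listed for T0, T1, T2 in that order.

(3, 0, 0)

root op op2, invoked 3: fresh clock plus T2's own tick → (0, 0, 1)
root op op1, invoked 1: fresh clock plus T0's own tick → (1, 0, 0)
invoked at 7, op4 merges VC(op2)=(0, 0, 1) and bumps T2's slot → (0, 0, 2)
invoked at 4, op3 merges VC(op1)=(1, 0, 0) and bumps T0's slot → (2, 0, 0)
invoked at 12, op7 merges VC(op4)=(0, 0, 2) and bumps T2's slot → (0, 0, 3)
invoked at 9, op5 merges VC(op3)=(2, 0, 0) and bumps T1's slot → (2, 1, 0)
invoked at 13, op8 merges VC(op3)=(2, 0, 0) and bumps T0's slot → (3, 0, 0)
invoked at 11, op6 merges VC(op5)=(2, 1, 0) and bumps T1's slot → (2, 2, 0)
target: VC(op8) = (3, 0, 0)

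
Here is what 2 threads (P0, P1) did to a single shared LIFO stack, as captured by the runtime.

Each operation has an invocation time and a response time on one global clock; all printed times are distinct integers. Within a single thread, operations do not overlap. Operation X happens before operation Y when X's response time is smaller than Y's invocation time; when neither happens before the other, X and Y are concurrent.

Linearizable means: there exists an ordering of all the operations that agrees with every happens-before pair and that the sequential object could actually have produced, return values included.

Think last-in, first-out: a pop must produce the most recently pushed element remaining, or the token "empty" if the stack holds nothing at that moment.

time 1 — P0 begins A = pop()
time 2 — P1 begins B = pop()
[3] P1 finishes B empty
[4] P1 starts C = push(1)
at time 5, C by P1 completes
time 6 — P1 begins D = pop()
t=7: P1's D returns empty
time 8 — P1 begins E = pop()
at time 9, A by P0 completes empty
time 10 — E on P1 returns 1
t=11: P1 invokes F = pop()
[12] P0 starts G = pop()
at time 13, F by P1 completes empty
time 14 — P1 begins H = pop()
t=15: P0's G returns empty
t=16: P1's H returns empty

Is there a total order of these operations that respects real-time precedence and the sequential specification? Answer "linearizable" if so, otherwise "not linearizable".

through event 8 a valid linearization exists; event 9 (A responding at time 9) ends that
checked exhaustively: 4 real-time-consistent orders of 4 completed operations, zero legal LIFO stack replays
completion choices over the 1 pending operation (E) were checked; none helps
for example A, B, C, D (pending dropped) fails at step 4: D pop() → empty is not legal there
for example B, A, C, D (pending dropped) fails at step 4: D pop() → empty is not legal there

not linearizable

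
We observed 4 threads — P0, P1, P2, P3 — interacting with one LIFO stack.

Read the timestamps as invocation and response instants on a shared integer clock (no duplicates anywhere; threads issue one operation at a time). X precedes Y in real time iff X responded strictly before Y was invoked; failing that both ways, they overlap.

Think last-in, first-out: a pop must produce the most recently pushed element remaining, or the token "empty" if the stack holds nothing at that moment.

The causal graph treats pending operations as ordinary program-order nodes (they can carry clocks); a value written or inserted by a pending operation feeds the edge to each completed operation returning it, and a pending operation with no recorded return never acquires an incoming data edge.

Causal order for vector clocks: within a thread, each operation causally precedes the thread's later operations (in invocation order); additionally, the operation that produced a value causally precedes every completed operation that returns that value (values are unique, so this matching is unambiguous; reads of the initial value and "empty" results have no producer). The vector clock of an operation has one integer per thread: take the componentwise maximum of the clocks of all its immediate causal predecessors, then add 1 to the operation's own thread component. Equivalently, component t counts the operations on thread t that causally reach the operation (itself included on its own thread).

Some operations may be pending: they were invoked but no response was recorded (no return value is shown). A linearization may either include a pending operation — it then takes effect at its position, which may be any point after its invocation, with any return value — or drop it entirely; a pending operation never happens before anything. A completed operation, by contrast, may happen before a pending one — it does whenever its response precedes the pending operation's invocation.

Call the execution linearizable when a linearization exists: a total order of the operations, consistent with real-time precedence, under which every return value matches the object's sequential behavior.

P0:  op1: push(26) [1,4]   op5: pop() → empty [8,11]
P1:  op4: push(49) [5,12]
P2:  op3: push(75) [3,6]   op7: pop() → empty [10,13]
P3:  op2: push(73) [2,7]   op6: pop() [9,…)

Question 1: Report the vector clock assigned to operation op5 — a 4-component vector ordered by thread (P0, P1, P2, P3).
Answer: (2, 0, 0, 0)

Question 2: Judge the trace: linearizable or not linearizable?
through event 10 a valid linearization exists; event 11 (op5 responding at time 11) ends that
real-time-consistent orders of the 4 completed operations: 6 — all fail the LIFO stack replay
including or dropping the 3 pending operations (op4, op6, op7) in any combination fails
one such order, op1, op2, op3, op5 (pending dropped), breaks at step 4 where op5 pop() → empty is illegal
one such order, op1, op3, op2, op5 (pending dropped), breaks at step 4 where op5 pop() → empty is illegal

not linearizable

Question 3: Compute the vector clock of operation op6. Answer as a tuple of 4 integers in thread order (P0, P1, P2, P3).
Answer: (0, 0, 0, 2)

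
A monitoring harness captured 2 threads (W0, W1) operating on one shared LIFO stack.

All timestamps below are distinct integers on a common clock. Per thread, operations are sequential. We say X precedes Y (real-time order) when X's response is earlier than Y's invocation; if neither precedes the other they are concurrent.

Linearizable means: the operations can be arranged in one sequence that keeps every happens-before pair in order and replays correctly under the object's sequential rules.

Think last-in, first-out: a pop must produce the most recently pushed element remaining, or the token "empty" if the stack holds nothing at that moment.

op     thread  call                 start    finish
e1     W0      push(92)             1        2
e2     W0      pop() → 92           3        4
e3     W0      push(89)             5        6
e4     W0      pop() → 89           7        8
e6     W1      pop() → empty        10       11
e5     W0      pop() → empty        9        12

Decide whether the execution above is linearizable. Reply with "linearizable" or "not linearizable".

linearizable

one valid linearization: e1, e2, e3, e4, e5, e6
step 1: e1 push(92) — stack <92>
step 2: e2 pop() → 92 — stack <>
step 3: e3 push(89) — stack <89>
step 4: e4 pop() → 89 — stack <>
step 5: e5 pop() → empty — stack <>
step 6: e6 pop() → empty — stack <>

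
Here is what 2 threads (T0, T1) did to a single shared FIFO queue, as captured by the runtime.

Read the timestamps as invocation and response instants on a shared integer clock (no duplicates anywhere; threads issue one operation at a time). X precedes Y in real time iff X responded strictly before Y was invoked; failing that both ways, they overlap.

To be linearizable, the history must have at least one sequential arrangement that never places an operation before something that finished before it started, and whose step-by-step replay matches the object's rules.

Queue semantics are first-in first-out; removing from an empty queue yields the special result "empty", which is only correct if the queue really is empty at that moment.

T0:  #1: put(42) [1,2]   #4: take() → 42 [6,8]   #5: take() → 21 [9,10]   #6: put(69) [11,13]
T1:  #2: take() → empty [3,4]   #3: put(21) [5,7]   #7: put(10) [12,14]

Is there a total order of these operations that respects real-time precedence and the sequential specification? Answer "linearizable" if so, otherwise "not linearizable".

the violation lands at event 4, #2's response at time 4: events 1..3 linearize, events 1..4 do not
one real-time candidate order over the 2 completed operations — the FIFO queue replay rejects it
for example #1, #2 fails at step 2: #2 take() → empty is not legal there

not linearizable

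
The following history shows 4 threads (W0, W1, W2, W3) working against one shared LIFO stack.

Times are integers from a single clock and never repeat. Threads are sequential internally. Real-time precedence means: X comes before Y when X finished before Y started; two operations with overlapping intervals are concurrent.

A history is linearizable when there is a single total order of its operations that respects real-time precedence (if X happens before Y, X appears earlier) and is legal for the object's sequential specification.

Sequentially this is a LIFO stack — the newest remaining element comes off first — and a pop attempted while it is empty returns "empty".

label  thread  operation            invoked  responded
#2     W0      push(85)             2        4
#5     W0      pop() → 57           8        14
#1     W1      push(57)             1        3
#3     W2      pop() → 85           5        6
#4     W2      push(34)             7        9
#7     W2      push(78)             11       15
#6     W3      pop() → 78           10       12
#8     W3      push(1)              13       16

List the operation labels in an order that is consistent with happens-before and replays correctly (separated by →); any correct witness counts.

#1 → #2 → #3 → #5 → #4 → #7 → #6 → #8

1. #1 push(57), leaving stack <57>
2. #2 push(85), leaving stack <57,85>
3. #3 pop() → 85, leaving stack <57>
4. #5 pop() → 57, leaving stack <>
5. #4 push(34), leaving stack <34>
6. #7 push(78), leaving stack <34,78>
7. #6 pop() → 78, leaving stack <34>
8. #8 push(1), leaving stack <34,1>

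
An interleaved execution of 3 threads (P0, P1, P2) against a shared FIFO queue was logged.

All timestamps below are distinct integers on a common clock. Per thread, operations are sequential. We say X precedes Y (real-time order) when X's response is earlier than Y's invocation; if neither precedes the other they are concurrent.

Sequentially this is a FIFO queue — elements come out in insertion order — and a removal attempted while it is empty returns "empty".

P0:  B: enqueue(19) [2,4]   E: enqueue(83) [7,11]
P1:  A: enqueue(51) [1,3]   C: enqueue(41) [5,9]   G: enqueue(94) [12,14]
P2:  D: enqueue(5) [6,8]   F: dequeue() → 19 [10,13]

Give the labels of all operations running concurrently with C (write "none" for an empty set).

D, E

C runs from 5 to 9; window-overlapping ops are concurrent
A [1,3]: before
B [2,4]: before
D [6,8]: concurrent
E [7,11]: concurrent
F [10,13]: after
G [12,14]: after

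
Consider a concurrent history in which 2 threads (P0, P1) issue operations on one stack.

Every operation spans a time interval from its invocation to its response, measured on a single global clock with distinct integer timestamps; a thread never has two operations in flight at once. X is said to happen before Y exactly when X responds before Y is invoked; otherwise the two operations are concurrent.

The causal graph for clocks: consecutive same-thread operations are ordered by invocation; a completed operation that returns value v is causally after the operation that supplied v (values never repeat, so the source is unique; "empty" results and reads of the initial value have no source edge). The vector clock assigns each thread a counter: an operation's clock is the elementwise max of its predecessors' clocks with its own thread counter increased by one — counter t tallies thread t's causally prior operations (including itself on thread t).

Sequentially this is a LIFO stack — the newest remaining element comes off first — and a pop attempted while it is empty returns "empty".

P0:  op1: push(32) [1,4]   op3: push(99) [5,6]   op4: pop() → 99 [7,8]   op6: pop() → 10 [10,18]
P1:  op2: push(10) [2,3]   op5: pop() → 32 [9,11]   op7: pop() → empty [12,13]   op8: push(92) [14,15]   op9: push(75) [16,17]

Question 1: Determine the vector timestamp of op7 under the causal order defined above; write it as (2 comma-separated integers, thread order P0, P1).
Answer: (1, 3)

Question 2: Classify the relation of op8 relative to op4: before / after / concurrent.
Answer: after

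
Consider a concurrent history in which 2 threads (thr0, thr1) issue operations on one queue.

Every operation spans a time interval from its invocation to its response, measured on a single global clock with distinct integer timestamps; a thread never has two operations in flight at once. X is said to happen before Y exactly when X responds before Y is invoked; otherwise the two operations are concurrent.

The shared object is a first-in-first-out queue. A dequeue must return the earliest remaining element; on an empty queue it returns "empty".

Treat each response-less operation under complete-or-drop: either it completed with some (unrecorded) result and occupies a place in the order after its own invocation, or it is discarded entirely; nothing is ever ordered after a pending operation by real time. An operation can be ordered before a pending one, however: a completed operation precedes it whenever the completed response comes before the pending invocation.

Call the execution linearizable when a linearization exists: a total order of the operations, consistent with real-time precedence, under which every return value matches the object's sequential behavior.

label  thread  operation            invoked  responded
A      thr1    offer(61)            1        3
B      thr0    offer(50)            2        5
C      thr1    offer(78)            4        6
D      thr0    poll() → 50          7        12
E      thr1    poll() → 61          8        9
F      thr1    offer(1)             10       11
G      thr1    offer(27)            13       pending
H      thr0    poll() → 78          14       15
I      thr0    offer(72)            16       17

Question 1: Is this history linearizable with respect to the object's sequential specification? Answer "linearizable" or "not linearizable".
witness order: A, B, C, E, D, F, G, H, I
1. A offer(61), leaving queue <61>
2. B offer(50), leaving queue <61,50>
3. C offer(78), leaving queue <61,50,78>
4. E poll() → 61, leaving queue <50,78>
5. D poll() → 50, leaving queue <78>
6. F offer(1), leaving queue <78,1>
7. G offer(27) (pending, included), leaving queue <78,1,27>
8. H poll() → 78, leaving queue <1,27>
9. I offer(72), leaving queue <1,27,72>

linearizable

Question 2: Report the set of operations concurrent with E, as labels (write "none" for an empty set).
E spans [8,9]; an op avoiding the whole window 8..9 is ordered, any other is concurrent
A [1,3]: before
B [2,5]: before
C [4,6]: before
D [7,12]: concurrent
F [10,11]: after
G [13,…): after
H [14,15]: after
I [16,17]: after

D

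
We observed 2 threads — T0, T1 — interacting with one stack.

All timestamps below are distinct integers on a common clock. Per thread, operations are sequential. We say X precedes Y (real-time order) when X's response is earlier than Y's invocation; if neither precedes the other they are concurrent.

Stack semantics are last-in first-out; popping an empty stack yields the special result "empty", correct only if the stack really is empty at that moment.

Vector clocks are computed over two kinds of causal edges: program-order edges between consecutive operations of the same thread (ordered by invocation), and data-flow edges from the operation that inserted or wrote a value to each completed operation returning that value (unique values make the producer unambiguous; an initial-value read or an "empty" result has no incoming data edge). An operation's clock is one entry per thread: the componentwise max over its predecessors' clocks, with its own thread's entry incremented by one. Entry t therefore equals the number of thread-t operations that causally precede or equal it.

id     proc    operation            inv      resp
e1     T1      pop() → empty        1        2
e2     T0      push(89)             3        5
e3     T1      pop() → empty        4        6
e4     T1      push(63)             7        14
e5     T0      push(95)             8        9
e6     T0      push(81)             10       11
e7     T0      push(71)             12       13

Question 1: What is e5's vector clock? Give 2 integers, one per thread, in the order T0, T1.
Answer: (2, 0)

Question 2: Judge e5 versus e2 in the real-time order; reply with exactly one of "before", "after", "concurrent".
Answer: after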